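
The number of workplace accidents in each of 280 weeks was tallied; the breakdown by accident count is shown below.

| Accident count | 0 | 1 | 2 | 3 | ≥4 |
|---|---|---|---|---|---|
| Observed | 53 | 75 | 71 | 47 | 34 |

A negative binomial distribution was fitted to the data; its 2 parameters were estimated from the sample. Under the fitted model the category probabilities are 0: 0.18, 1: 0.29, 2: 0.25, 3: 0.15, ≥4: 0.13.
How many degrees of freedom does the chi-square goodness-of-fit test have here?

2

There are k = 5 categories and 2 parameters estimated from the data, so df = 5 − 1 − 2 = 2.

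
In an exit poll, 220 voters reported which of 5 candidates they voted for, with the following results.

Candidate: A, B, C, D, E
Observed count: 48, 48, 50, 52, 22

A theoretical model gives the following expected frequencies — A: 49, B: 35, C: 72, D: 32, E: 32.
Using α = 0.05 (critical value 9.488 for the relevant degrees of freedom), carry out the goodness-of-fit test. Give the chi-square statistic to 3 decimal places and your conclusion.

27.196; reject

A: (48 − 49)²/49 = 1/49 = 0.0204
B: (48 − 35)²/35 = 169/35 = 4.8286
C: (50 − 72)²/72 = 484/72 = 6.7222
D: (52 − 32)²/32 = 400/32 = 12.5000
E: (22 − 32)²/32 = 100/32 = 3.1250
Sum = 27.196
df = 4. Since 27.196 > 9.488, we reject H₀.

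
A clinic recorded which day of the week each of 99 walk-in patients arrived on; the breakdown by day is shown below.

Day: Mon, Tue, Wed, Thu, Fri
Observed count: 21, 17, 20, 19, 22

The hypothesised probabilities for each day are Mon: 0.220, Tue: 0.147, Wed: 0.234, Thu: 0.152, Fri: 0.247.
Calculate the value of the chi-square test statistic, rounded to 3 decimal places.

Expected counts E_i = n·p_i: 99×0.220 = 21.78, 99×0.147 = 14.553, 99×0.234 = 23.166, 99×0.152 = 15.048, 99×0.247 = 24.453.
cat         O        E   (O−E)²/E
Mon        21    21.78     0.0279
Tue        17   14.553     0.4114
Wed        20   23.166     0.4327
Thu        19   15.048     1.0379
Fri        22   24.453     0.2461
Sum = 2.156

2.156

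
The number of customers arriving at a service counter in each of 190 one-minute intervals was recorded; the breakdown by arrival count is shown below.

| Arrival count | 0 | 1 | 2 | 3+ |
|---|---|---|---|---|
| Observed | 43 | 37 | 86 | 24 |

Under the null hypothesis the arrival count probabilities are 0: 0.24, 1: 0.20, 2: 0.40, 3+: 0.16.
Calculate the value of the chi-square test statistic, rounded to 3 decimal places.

Expected counts E_i = n·p_i: 190×0.24 = 45.6, 190×0.20 = 38, 190×0.40 = 76, 190×0.16 = 30.4.
0: (43 − 45.6)²/45.6 = 6.76/45.6 = 0.1482
1: (37 − 38)²/38 = 1/38 = 0.0263
2: (86 − 76)²/76 = 100/76 = 1.3158
3+: (24 − 30.4)²/30.4 = 40.96/30.4 = 1.3474
Sum = 2.838

2.838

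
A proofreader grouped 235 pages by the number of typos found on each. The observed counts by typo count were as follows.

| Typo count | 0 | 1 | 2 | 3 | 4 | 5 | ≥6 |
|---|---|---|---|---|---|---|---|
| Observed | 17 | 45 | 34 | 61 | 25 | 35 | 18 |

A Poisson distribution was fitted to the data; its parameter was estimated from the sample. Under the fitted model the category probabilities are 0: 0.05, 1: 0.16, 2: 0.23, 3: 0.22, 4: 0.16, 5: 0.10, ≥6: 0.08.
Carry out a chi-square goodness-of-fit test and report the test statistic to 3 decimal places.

Expected counts E_i = n·p_i: 235×0.05 = 11.75, 235×0.16 = 37.6, 235×0.23 = 54.05, 235×0.22 = 51.7, 235×0.16 = 37.6, 235×0.10 = 23.5, 235×0.08 = 18.8.
0: (17 − 11.75)²/11.75 = 27.5625/11.75 = 2.3457
1: (45 − 37.6)²/37.6 = 54.76/37.6 = 1.4564
2: (34 − 54.05)²/54.05 = 402.0025/54.05 = 7.4376
3: (61 − 51.7)²/51.7 = 86.49/51.7 = 1.6729
4: (25 − 37.6)²/37.6 = 158.76/37.6 = 4.2223
5: (35 − 23.5)²/23.5 = 132.25/23.5 = 5.6277
≥6: (18 − 18.8)²/18.8 = 0.64/18.8 = 0.0340
Sum = 22.797

22.797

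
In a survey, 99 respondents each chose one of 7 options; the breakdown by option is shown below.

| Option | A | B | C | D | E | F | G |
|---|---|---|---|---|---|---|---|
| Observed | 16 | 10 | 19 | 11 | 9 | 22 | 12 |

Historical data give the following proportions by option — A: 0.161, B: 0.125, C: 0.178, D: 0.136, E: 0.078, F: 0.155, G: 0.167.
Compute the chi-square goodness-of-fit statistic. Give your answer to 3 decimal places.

Expected counts E_i = n·p_i: 99×0.161 = 15.939, 99×0.125 = 12.375, 99×0.178 = 17.622, 99×0.136 = 13.464, 99×0.078 = 7.722, 99×0.155 = 15.345, 99×0.167 = 16.533.
cat         O        E   (O−E)²/E
A          16   15.939     0.0002
B          10   12.375     0.4558
C          19   17.622     0.1078
D          11   13.464     0.4509
E           9    7.722     0.2115
F          22   15.345     2.8862
G          12   16.533     1.2429
Sum = 5.355

5.355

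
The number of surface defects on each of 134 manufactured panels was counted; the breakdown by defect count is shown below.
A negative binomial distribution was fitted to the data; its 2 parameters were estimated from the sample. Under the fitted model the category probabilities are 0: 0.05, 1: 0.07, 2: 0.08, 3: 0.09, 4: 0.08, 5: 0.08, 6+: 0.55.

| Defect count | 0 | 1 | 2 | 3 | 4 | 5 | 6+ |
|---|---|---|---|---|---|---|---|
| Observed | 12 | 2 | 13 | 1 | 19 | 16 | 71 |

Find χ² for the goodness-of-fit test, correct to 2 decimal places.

29.72

Expected counts E_i = n·p_i: 134×0.05 = 6.7, 134×0.07 = 9.38, 134×0.08 = 10.72, 134×0.09 = 12.06, 134×0.08 = 10.72, 134×0.08 = 10.72, 134×0.55 = 73.7.
χ² = (12−6.7)²/6.7 + (2−9.38)²/9.38 + (13−10.72)²/10.72 + (1−12.06)²/12.06 + (19−10.72)²/10.72 + (16−10.72)²/10.72 + (71−73.7)²/73.7
   = 4.193 + 5.806 + 0.485 + 10.143 + 6.395 + 2.601 + 0.099
Sum = 29.72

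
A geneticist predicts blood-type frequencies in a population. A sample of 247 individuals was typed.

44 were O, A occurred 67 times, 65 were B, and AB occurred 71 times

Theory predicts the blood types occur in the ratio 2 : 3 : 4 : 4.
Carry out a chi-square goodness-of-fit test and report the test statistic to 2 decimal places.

Ratio total = 13. Expected counts: 247×2/13 = 38, 247×3/13 = 57, 247×4/13 = 76, 247×4/13 = 76.
O: (44 − 38)²/38 = 36/38 = 0.947
A: (67 − 57)²/57 = 100/57 = 1.754
B: (65 − 76)²/76 = 121/76 = 1.592
AB: (71 − 76)²/76 = 25/76 = 0.329
Sum = 4.62

4.62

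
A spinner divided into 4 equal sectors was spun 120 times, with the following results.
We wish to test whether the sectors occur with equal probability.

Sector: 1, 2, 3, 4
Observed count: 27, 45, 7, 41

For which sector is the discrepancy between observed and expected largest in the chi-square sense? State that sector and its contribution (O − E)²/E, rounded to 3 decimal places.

Expected count for each of the 4 categories: 120/4 = 30.
χ² = (27−30)²/30 + (45−30)²/30 + (7−30)²/30 + (41−30)²/30
   = 0.3000 + 7.5000 + 17.6333 + 4.0333
The largest term is for 3: 17.633.

3, 17.633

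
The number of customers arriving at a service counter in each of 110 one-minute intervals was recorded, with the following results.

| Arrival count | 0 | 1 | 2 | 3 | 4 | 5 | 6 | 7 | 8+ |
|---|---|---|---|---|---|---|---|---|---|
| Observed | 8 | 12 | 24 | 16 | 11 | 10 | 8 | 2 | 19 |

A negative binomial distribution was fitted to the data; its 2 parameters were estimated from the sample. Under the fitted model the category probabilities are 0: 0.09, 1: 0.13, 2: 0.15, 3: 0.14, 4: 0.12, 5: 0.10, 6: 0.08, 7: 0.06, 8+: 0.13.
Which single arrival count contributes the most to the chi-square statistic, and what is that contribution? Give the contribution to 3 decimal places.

Expected counts E_i = n·p_i: 110×0.09 = 9.9, 110×0.13 = 14.3, 110×0.15 = 16.5, 110×0.14 = 15.4, 110×0.12 = 13.2, 110×0.10 = 11, 110×0.08 = 8.8, 110×0.06 = 6.6, 110×0.13 = 14.3.
χ² = (8−9.9)²/9.9 + (12−14.3)²/14.3 + (24−16.5)²/16.5 + (16−15.4)²/15.4 + (11−13.2)²/13.2 + (10−11)²/11 + (8−8.8)²/8.8 + (2−6.6)²/6.6 + (19−14.3)²/14.3
   = 0.3646 + 0.3699 + 3.4091 + 0.0234 + 0.3667 + 0.0909 + 0.0727 + 3.2061 + 1.5448
The largest term is for 2: 3.409.

2, 3.409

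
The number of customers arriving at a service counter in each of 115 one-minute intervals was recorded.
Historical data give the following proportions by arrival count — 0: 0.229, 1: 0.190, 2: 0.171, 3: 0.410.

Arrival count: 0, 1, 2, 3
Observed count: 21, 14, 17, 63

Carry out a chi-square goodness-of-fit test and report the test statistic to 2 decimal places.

9.59

Expected counts E_i = n·p_i: 115×0.229 = 26.335, 115×0.190 = 21.85, 115×0.171 = 19.665, 115×0.410 = 47.15.
0: (21 − 26.335)²/26.335 = 28.462225/26.335 = 1.081
1: (14 − 21.85)²/21.85 = 61.6225/21.85 = 2.820
2: (17 − 19.665)²/19.665 = 7.102225/19.665 = 0.361
3: (63 − 47.15)²/47.15 = 251.2225/47.15 = 5.328
Sum = 9.59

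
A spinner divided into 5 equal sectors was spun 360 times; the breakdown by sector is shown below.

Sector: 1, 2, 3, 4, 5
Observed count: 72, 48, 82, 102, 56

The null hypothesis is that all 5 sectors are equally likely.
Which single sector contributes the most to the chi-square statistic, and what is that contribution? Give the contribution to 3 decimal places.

Expected count for each of the 5 categories: 360/5 = 72.
cat         O        E   (O−E)²/E
1          72       72     0.0000
2          48       72     8.0000
3          82       72     1.3889
4         102       72    12.5000
5          56       72     3.5556
The largest term is for 4: 12.500.

4, 12.500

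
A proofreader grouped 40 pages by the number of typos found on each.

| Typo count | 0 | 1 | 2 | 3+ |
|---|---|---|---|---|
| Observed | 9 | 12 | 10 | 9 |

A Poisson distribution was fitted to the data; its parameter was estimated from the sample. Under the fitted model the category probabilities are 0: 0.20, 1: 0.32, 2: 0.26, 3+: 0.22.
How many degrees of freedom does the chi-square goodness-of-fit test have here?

2

There are k = 4 categories and 1 parameter estimated from the data, so df = 4 − 1 − 1 = 2.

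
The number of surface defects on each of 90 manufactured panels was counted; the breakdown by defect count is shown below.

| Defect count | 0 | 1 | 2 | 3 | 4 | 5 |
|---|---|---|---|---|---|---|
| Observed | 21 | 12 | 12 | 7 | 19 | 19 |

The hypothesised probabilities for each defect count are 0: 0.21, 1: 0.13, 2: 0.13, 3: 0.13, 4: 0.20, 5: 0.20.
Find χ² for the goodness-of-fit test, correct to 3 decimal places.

Expected counts E_i = n·p_i: 90×0.21 = 18.9, 90×0.13 = 11.7, 90×0.13 = 11.7, 90×0.13 = 11.7, 90×0.20 = 18, 90×0.20 = 18.
χ² = (21−18.9)²/18.9 + (12−11.7)²/11.7 + (12−11.7)²/11.7 + (7−11.7)²/11.7 + (19−18)²/18 + (19−18)²/18
   = 0.2333 + 0.0077 + 0.0077 + 1.8880 + 0.0556 + 0.0556
Sum = 2.248

2.248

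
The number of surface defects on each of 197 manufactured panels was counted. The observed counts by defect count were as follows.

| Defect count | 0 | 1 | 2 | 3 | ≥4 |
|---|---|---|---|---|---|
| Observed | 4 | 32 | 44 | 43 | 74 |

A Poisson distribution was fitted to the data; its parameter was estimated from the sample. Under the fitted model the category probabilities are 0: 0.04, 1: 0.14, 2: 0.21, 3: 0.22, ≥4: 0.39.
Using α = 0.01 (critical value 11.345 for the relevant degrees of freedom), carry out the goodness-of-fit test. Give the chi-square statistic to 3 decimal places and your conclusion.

2.893; do not reject

Expected counts E_i = n·p_i: 197×0.04 = 7.88, 197×0.14 = 27.58, 197×0.21 = 41.37, 197×0.22 = 43.34, 197×0.39 = 76.83.
0: (4 − 7.88)²/7.88 = 15.0544/7.88 = 1.9105
1: (32 − 27.58)²/27.58 = 19.5364/27.58 = 0.7084
2: (44 − 41.37)²/41.37 = 6.9169/41.37 = 0.1672
3: (43 − 43.34)²/43.34 = 0.1156/43.34 = 0.0027
≥4: (74 − 76.83)²/76.83 = 8.0089/76.83 = 0.1042
Sum = 2.893
df = 3. Since 2.893 < 11.345, we do not reject H₀.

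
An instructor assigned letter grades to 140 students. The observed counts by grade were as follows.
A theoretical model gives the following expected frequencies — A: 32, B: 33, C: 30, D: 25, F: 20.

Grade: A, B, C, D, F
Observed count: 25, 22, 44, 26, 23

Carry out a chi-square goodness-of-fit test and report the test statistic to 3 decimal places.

12.221

χ² = (25−32)²/32 + (22−33)²/33 + (44−30)²/30 + (26−25)²/25 + (23−20)²/20
   = 1.5313 + 3.6667 + 6.5333 + 0.0400 + 0.4500
Sum = 12.221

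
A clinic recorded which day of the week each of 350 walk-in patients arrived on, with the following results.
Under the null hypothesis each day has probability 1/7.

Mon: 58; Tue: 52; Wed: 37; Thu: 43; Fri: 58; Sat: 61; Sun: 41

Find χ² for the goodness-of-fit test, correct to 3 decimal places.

11.040

Expected count for each of the 7 categories: 350/7 = 50.
Mon: (58 − 50)²/50 = 64/50 = 1.2800
Tue: (52 − 50)²/50 = 4/50 = 0.0800
Wed: (37 − 50)²/50 = 169/50 = 3.3800
Thu: (43 − 50)²/50 = 49/50 = 0.9800
Fri: (58 − 50)²/50 = 64/50 = 1.2800
Sat: (61 − 50)²/50 = 121/50 = 2.4200
Sun: (41 − 50)²/50 = 81/50 = 1.6200
Sum = 11.040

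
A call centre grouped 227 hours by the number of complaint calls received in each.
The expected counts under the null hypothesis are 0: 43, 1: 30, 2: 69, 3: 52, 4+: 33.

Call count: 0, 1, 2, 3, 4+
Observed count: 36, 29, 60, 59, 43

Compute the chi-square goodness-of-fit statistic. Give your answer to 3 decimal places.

cat         O        E   (O−E)²/E
0          36       43     1.1395
1          29       30     0.0333
2          60       69     1.1739
3          59       52     0.9423
4+         43       33     3.0303
Sum = 6.319

6.319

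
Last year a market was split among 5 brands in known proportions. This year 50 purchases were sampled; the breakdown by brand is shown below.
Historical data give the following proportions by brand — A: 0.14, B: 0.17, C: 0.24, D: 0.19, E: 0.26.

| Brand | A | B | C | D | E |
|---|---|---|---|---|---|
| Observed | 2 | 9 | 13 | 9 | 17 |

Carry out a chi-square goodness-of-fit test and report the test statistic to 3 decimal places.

Expected counts E_i = n·p_i: 50×0.14 = 7, 50×0.17 = 8.5, 50×0.24 = 12, 50×0.19 = 9.5, 50×0.26 = 13.
cat         O        E   (O−E)²/E
A           2        7     3.5714
B           9      8.5     0.0294
C          13       12     0.0833
D           9      9.5     0.0263
E          17       13     1.2308
Sum = 4.941

4.941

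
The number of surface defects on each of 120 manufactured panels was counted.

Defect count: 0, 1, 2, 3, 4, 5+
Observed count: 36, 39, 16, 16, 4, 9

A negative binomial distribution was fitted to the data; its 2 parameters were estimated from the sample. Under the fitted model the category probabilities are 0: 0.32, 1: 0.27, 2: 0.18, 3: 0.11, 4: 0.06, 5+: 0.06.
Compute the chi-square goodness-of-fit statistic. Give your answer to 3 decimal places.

5.412

Expected counts E_i = n·p_i: 120×0.32 = 38.4, 120×0.27 = 32.4, 120×0.18 = 21.6, 120×0.11 = 13.2, 120×0.06 = 7.2, 120×0.06 = 7.2.
0: (36 − 38.4)²/38.4 = 5.76/38.4 = 0.1500
1: (39 − 32.4)²/32.4 = 43.56/32.4 = 1.3444
2: (16 − 21.6)²/21.6 = 31.36/21.6 = 1.4519
3: (16 − 13.2)²/13.2 = 7.84/13.2 = 0.5939
4: (4 − 7.2)²/7.2 = 10.24/7.2 = 1.4222
5+: (9 − 7.2)²/7.2 = 3.24/7.2 = 0.4500
Sum = 5.412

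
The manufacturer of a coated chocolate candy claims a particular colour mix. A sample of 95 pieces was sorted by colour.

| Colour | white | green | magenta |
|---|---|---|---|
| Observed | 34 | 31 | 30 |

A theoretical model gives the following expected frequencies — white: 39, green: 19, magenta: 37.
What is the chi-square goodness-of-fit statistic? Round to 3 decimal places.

9.544

cat          O        E   (O−E)²/E
white       34       39     0.6410
green       31       19     7.5789
magenta     30       37     1.3243
Sum = 9.544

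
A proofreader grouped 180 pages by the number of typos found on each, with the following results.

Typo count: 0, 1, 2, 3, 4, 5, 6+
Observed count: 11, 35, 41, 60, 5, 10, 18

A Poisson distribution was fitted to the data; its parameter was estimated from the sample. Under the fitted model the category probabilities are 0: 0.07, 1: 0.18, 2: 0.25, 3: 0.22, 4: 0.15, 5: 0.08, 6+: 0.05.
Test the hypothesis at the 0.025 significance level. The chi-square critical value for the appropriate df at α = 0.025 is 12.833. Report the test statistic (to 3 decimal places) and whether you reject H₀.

39.547; reject

Expected counts E_i = n·p_i: 180×0.07 = 12.6, 180×0.18 = 32.4, 180×0.25 = 45, 180×0.22 = 39.6, 180×0.15 = 27, 180×0.08 = 14.4, 180×0.05 = 9.
cat         O        E   (O−E)²/E
0          11     12.6     0.2032
1          35     32.4     0.2086
2          41       45     0.3556
3          60     39.6    10.5091
4           5       27    17.9259
5          10     14.4     1.3444
6+         18        9     9.0000
Sum = 39.547
df = 5. Since 39.547 > 12.833, we reject H₀.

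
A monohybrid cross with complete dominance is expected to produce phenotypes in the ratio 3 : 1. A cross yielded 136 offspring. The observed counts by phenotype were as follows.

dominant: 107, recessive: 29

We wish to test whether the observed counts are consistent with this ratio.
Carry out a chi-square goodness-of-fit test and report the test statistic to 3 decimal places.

0.980

Ratio total = 4. Expected counts: 136×3/4 = 102, 136×1/4 = 34.
χ² = (107−102)²/102 + (29−34)²/34
   = 0.2451 + 0.7353
Sum = 0.980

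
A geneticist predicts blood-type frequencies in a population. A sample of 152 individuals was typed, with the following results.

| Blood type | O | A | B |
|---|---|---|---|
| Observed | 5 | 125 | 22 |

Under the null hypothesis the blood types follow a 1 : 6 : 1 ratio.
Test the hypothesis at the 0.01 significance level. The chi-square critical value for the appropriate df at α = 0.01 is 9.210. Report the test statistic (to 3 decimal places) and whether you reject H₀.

11.851; reject

Ratio total = 8. Expected counts: 152×1/8 = 19, 152×6/8 = 114, 152×1/8 = 19.
cat         O        E   (O−E)²/E
O           5       19    10.3158
A         125      114     1.0614
B          22       19     0.4737
Sum = 11.851
df = 2. Since 11.851 > 9.210, we reject H₀.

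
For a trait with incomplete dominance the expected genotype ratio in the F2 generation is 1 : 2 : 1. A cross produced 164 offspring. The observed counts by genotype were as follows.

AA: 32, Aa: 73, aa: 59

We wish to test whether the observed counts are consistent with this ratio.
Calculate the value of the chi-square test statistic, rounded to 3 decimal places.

Ratio total = 4. Expected counts: 164×1/4 = 41, 164×2/4 = 82, 164×1/4 = 41.
AA: (32 − 41)²/41 = 81/41 = 1.9756
Aa: (73 − 82)²/82 = 81/82 = 0.9878
aa: (59 − 41)²/41 = 324/41 = 7.9024
Sum = 10.866

10.866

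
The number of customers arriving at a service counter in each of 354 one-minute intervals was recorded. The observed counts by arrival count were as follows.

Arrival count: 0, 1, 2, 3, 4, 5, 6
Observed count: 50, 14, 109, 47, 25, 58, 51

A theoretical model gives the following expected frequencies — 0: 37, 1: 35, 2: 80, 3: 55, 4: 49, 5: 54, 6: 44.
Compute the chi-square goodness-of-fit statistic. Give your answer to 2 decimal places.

42.01

0: (50 − 37)²/37 = 169/37 = 4.568
1: (14 − 35)²/35 = 441/35 = 12.600
2: (109 − 80)²/80 = 841/80 = 10.513
3: (47 − 55)²/55 = 64/55 = 1.164
4: (25 − 49)²/49 = 576/49 = 11.755
5: (58 − 54)²/54 = 16/54 = 0.296
6: (51 − 44)²/44 = 49/44 = 1.114
Sum = 42.01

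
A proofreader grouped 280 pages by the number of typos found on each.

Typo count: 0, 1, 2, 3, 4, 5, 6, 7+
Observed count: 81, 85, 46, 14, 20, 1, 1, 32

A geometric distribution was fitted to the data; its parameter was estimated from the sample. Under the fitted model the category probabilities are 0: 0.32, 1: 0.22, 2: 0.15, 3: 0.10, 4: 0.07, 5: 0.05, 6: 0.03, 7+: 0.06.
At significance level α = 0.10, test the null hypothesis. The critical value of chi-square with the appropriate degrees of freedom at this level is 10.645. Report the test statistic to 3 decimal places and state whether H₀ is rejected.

49.446; reject

Expected counts E_i = n·p_i: 280×0.32 = 89.6, 280×0.22 = 61.6, 280×0.15 = 42, 280×0.10 = 28, 280×0.07 = 19.6, 280×0.05 = 14, 280×0.03 = 8.4, 280×0.06 = 16.8.
χ² = (81−89.6)²/89.6 + (85−61.6)²/61.6 + (46−42)²/42 + (14−28)²/28 + (20−19.6)²/19.6 + (1−14)²/14 + (1−8.4)²/8.4 + (32−16.8)²/16.8
   = 0.8254 + 8.8890 + 0.3810 + 7.0000 + 0.0082 + 12.0714 + 6.5190 + 13.7524
Sum = 49.446
df = 6. Since 49.446 > 10.645, we reject H₀.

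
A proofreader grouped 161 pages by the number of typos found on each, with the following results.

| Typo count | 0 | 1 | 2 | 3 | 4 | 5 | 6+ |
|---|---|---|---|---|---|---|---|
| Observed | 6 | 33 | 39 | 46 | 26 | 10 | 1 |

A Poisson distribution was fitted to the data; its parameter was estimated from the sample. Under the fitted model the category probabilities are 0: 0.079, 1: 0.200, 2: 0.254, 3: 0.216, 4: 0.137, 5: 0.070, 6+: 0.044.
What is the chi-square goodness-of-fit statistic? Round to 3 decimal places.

13.353

Expected counts E_i = n·p_i: 161×0.079 = 12.719, 161×0.200 = 32.2, 161×0.254 = 40.894, 161×0.216 = 34.776, 161×0.137 = 22.057, 161×0.070 = 11.27, 161×0.044 = 7.084.
cat         O        E   (O−E)²/E
0           6   12.719     3.5494
1          33     32.2     0.0199
2          39   40.894     0.0877
3          46   34.776     3.6226
4          26   22.057     0.7049
5          10    11.27     0.1431
6+          1    7.084     5.2252
Sum = 13.353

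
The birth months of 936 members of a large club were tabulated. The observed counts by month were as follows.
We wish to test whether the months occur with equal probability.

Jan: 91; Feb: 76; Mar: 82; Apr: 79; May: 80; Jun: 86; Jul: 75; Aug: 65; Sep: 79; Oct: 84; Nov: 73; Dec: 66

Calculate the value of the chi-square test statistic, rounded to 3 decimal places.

Expected count for each of the 12 categories: 936/12 = 78.
cat         O        E   (O−E)²/E
Jan        91       78     2.1667
Feb        76       78     0.0513
Mar        82       78     0.2051
Apr        79       78     0.0128
May        80       78     0.0513
Jun        86       78     0.8205
Jul        75       78     0.1154
Aug        65       78     2.1667
Sep        79       78     0.0128
Oct        84       78     0.4615
Nov        73       78     0.3205
Dec        66       78     1.8462
Sum = 8.231

8.231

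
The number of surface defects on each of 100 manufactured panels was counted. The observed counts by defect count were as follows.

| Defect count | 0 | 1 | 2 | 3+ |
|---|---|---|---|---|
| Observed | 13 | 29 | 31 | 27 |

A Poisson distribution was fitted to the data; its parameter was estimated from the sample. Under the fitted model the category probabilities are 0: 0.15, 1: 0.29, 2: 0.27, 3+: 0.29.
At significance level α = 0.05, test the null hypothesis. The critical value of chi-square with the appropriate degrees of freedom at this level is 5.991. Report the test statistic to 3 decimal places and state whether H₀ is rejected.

Expected counts E_i = n·p_i: 100×0.15 = 15, 100×0.29 = 29, 100×0.27 = 27, 100×0.29 = 29.
cat         O        E   (O−E)²/E
0          13       15     0.2667
1          29       29     0.0000
2          31       27     0.5926
3+         27       29     0.1379
Sum = 0.997
df = 2. Since 0.997 < 5.991, we do not reject H₀.

0.997; do not reject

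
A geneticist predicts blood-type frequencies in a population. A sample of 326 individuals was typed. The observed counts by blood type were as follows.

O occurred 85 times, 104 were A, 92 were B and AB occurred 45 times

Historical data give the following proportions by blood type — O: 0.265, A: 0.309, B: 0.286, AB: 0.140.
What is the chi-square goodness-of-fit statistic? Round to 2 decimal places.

Expected counts E_i = n·p_i: 326×0.265 = 86.39, 326×0.309 = 100.734, 326×0.286 = 93.236, 326×0.140 = 45.64.
cat         O        E   (O−E)²/E
O          85    86.39      0.022
A         104  100.734      0.106
B          92   93.236      0.016
AB         45    45.64      0.009
Sum = 0.15

0.15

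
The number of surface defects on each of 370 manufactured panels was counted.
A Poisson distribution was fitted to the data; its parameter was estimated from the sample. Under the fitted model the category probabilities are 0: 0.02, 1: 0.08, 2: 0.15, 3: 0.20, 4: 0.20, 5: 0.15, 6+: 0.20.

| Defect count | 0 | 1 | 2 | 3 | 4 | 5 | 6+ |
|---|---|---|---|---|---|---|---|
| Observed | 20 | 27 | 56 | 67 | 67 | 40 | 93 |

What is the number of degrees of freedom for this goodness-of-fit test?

5

There are k = 7 categories and 1 parameter estimated from the data, so df = 7 − 1 − 1 = 5.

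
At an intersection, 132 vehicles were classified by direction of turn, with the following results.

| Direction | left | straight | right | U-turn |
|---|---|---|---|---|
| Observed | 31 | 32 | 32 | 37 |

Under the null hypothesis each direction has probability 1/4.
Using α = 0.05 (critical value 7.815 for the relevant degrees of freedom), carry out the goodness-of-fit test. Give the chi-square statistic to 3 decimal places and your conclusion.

Expected count for each of the 4 categories: 132/4 = 33.
cat           O        E   (O−E)²/E
left         31       33     0.1212
straight     32       33     0.0303
right        32       33     0.0303
U-turn       37       33     0.4848
Sum = 0.667
df = 3. Since 0.667 < 7.815, we do not reject H₀.

0.667; do not reject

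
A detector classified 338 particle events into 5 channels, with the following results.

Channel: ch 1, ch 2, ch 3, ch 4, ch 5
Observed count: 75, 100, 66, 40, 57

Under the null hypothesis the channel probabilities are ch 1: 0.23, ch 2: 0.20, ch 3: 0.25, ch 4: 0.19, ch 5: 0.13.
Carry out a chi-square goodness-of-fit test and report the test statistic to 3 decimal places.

32.692

Expected counts E_i = n·p_i: 338×0.23 = 77.74, 338×0.20 = 67.6, 338×0.25 = 84.5, 338×0.19 = 64.22, 338×0.13 = 43.94.
ch 1: (75 − 77.74)²/77.74 = 7.5076/77.74 = 0.0966
ch 2: (100 − 67.6)²/67.6 = 1049.76/67.6 = 15.5290
ch 3: (66 − 84.5)²/84.5 = 342.25/84.5 = 4.0503
ch 4: (40 − 64.22)²/64.22 = 586.6084/64.22 = 9.1344
ch 5: (57 − 43.94)²/43.94 = 170.5636/43.94 = 3.8817
Sum = 32.692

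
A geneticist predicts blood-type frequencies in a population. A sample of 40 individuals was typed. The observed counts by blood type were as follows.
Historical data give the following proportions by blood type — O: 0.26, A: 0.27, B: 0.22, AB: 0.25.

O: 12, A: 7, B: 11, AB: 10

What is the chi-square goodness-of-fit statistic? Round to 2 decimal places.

2.13

Expected counts E_i = n·p_i: 40×0.26 = 10.4, 40×0.27 = 10.8, 40×0.22 = 8.8, 40×0.25 = 10.
χ² = (12−10.4)²/10.4 + (7−10.8)²/10.8 + (11−8.8)²/8.8 + (10−10)²/10
   = 0.246 + 1.337 + 0.550 + 0.000
Sum = 2.13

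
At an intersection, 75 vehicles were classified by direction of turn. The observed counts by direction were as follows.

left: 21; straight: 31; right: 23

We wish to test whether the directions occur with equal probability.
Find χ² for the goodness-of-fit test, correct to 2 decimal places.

2.24

Expected count for each of the 3 categories: 75/3 = 25.
left: (21 − 25)²/25 = 16/25 = 0.640
straight: (31 − 25)²/25 = 36/25 = 1.440
right: (23 − 25)²/25 = 4/25 = 0.160
Sum = 2.24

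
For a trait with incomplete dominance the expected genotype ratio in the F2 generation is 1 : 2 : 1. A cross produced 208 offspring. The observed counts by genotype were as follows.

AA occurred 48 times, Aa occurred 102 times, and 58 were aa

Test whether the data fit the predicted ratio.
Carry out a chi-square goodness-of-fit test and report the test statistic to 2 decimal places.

Ratio total = 4. Expected counts: 208×1/4 = 52, 208×2/4 = 104, 208×1/4 = 52.
cat         O        E   (O−E)²/E
AA         48       52      0.308
Aa        102      104      0.038
aa         58       52      0.692
Sum = 1.04

1.04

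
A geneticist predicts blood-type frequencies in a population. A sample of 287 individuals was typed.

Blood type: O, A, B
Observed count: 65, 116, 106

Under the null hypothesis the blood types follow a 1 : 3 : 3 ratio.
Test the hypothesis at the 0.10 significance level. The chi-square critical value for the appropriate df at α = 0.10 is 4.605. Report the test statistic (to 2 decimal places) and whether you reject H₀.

Ratio total = 7. Expected counts: 287×1/7 = 41, 287×3/7 = 123, 287×3/7 = 123.
O: (65 − 41)²/41 = 576/41 = 14.049
A: (116 − 123)²/123 = 49/123 = 0.398
B: (106 − 123)²/123 = 289/123 = 2.350
Sum = 16.80
df = 2. Since 16.80 > 4.605, we reject H₀.

16.80; reject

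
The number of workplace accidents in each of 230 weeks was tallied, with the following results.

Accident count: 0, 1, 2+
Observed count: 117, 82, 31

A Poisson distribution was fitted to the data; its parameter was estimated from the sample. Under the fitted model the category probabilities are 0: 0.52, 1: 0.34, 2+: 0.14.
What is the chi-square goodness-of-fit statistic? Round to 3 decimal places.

Expected counts E_i = n·p_i: 230×0.52 = 119.6, 230×0.34 = 78.2, 230×0.14 = 32.2.
cat         O        E   (O−E)²/E
0         117    119.6     0.0565
1          82     78.2     0.1847
2+         31     32.2     0.0447
Sum = 0.286

0.286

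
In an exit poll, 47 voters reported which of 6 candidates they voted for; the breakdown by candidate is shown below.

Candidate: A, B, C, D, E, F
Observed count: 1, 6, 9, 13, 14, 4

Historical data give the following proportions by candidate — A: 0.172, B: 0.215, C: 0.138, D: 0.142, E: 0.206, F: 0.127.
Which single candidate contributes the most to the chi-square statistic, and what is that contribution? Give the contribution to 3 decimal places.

A, 6.208

Expected counts E_i = n·p_i: 47×0.172 = 8.084, 47×0.215 = 10.105, 47×0.138 = 6.486, 47×0.142 = 6.674, 47×0.206 = 9.682, 47×0.127 = 5.969.
χ² = (1−8.084)²/8.084 + (6−10.105)²/10.105 + (9−6.486)²/6.486 + (13−6.674)²/6.674 + (14−9.682)²/9.682 + (4−5.969)²/5.969
   = 6.2077 + 1.6676 + 0.9744 + 5.9961 + 1.9258 + 0.6495
The largest term is for A: 6.208.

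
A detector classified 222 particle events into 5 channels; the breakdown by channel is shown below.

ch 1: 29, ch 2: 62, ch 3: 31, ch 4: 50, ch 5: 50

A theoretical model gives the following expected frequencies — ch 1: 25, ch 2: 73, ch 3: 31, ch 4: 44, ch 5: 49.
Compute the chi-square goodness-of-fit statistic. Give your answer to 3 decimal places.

cat         O        E   (O−E)²/E
ch 1       29       25     0.6400
ch 2       62       73     1.6575
ch 3       31       31     0.0000
ch 4       50       44     0.8182
ch 5       50       49     0.0204
Sum = 3.136

3.136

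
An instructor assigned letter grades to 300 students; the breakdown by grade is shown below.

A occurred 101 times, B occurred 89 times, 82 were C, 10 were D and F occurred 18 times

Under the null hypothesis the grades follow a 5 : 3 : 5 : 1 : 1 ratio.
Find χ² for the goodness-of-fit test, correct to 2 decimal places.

Ratio total = 15. Expected counts: 300×5/15 = 100, 300×3/15 = 60, 300×5/15 = 100, 300×1/15 = 20, 300×1/15 = 20.
cat         O        E   (O−E)²/E
A         101      100      0.010
B          89       60     14.017
C          82      100      3.240
D          10       20      5.000
F          18       20      0.200
Sum = 22.47

22.47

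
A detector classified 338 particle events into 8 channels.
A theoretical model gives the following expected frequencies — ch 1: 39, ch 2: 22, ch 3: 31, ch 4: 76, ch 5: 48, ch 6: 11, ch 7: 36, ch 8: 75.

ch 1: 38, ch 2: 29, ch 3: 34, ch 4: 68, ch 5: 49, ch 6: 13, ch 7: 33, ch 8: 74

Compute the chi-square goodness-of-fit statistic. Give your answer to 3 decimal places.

4.033

cat         O        E   (O−E)²/E
ch 1       38       39     0.0256
ch 2       29       22     2.2273
ch 3       34       31     0.2903
ch 4       68       76     0.8421
ch 5       49       48     0.0208
ch 6       13       11     0.3636
ch 7       33       36     0.2500
ch 8       74       75     0.0133
Sum = 4.033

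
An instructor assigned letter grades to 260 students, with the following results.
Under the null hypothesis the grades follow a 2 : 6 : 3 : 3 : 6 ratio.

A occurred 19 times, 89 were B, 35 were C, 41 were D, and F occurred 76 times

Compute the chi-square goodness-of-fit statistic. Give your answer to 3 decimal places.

Ratio total = 20. Expected counts: 260×2/20 = 26, 260×6/20 = 78, 260×3/20 = 39, 260×3/20 = 39, 260×6/20 = 78.
χ² = (19−26)²/26 + (89−78)²/78 + (35−39)²/39 + (41−39)²/39 + (76−78)²/78
   = 1.8846 + 1.5513 + 0.4103 + 0.1026 + 0.0513
Sum = 4.000

4.000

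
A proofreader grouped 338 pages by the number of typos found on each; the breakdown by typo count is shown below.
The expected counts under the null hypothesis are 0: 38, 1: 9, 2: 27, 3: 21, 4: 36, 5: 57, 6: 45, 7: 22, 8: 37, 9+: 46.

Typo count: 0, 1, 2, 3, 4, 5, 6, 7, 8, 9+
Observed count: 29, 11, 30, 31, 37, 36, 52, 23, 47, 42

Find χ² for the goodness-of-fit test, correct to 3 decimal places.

19.621

0: (29 − 38)²/38 = 81/38 = 2.1316
1: (11 − 9)²/9 = 4/9 = 0.4444
2: (30 − 27)²/27 = 9/27 = 0.3333
3: (31 − 21)²/21 = 100/21 = 4.7619
4: (37 − 36)²/36 = 1/36 = 0.0278
5: (36 − 57)²/57 = 441/57 = 7.7368
6: (52 − 45)²/45 = 49/45 = 1.0889
7: (23 − 22)²/22 = 1/22 = 0.0455
8: (47 − 37)²/37 = 100/37 = 2.7027
9+: (42 − 46)²/46 = 16/46 = 0.3478
Sum = 19.621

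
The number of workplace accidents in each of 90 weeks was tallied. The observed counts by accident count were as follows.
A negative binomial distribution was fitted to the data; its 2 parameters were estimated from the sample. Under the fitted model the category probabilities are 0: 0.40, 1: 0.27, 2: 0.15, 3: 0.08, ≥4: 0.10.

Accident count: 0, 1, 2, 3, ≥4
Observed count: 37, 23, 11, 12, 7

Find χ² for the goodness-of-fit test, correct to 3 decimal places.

4.205

Expected counts E_i = n·p_i: 90×0.40 = 36, 90×0.27 = 24.3, 90×0.15 = 13.5, 90×0.08 = 7.2, 90×0.10 = 9.
0: (37 − 36)²/36 = 1/36 = 0.0278
1: (23 − 24.3)²/24.3 = 1.69/24.3 = 0.0695
2: (11 − 13.5)²/13.5 = 6.25/13.5 = 0.4630
3: (12 − 7.2)²/7.2 = 23.04/7.2 = 3.2000
≥4: (7 − 9)²/9 = 4/9 = 0.4444
Sum = 4.205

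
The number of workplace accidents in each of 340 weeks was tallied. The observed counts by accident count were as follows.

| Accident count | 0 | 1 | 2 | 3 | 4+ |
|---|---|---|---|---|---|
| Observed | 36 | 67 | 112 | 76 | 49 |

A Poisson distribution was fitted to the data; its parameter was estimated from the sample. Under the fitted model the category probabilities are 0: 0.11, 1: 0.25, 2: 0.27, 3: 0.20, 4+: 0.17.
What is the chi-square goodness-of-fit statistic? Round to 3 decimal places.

10.590

Expected counts E_i = n·p_i: 340×0.11 = 37.4, 340×0.25 = 85, 340×0.27 = 91.8, 340×0.20 = 68, 340×0.17 = 57.8.
0: (36 − 37.4)²/37.4 = 1.96/37.4 = 0.0524
1: (67 − 85)²/85 = 324/85 = 3.8118
2: (112 − 91.8)²/91.8 = 408.04/91.8 = 4.4449
3: (76 − 68)²/68 = 64/68 = 0.9412
4+: (49 − 57.8)²/57.8 = 77.44/57.8 = 1.3398
Sum = 10.590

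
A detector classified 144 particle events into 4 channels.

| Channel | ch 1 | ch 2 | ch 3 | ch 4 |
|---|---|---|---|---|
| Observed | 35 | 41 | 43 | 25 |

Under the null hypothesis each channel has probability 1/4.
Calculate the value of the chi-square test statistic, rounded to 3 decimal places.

Under H₀ each category has probability 1/4, so each expected count is 144/4 = 36.
χ² = (35−36)²/36 + (41−36)²/36 + (43−36)²/36 + (25−36)²/36
   = 0.0278 + 0.6944 + 1.3611 + 3.3611
Sum = 5.444

5.444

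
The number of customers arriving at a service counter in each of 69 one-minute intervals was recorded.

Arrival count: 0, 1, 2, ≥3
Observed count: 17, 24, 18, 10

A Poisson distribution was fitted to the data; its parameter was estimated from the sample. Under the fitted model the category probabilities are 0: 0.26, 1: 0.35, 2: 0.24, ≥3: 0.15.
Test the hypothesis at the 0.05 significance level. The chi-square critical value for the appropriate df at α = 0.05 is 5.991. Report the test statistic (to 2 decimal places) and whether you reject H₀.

0.19; do not reject

Expected counts E_i = n·p_i: 69×0.26 = 17.94, 69×0.35 = 24.15, 69×0.24 = 16.56, 69×0.15 = 10.35.
cat         O        E   (O−E)²/E
0          17    17.94      0.049
1          24    24.15      0.001
2          18    16.56      0.125
≥3         10    10.35      0.012
Sum = 0.19
df = 2. Since 0.19 < 5.991, we do not reject H₀.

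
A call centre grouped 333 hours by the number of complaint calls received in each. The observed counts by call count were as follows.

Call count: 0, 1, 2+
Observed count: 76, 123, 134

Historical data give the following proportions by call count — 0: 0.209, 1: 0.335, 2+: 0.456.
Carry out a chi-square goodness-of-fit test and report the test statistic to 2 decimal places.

Expected counts E_i = n·p_i: 333×0.209 = 69.597, 333×0.335 = 111.555, 333×0.456 = 151.848.
0: (76 − 69.597)²/69.597 = 40.998409/69.597 = 0.589
1: (123 − 111.555)²/111.555 = 130.988025/111.555 = 1.174
2+: (134 − 151.848)²/151.848 = 318.551104/151.848 = 2.098
Sum = 3.86

3.86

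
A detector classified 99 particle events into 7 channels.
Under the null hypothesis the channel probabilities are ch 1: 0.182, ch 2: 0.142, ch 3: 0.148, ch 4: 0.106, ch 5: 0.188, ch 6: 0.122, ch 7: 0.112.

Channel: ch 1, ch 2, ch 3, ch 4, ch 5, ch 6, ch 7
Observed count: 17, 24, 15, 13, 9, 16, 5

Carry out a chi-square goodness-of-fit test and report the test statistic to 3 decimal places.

Expected counts E_i = n·p_i: 99×0.182 = 18.018, 99×0.142 = 14.058, 99×0.148 = 14.652, 99×0.106 = 10.494, 99×0.188 = 18.612, 99×0.122 = 12.078, 99×0.112 = 11.088.
χ² = (17−18.018)²/18.018 + (24−14.058)²/14.058 + (15−14.652)²/14.652 + (13−10.494)²/10.494 + (9−18.612)²/18.612 + (16−12.078)²/12.078 + (5−11.088)²/11.088
   = 0.0575 + 7.0311 + 0.0083 + 0.5984 + 4.9640 + 1.2736 + 3.3427
Sum = 17.276

17.276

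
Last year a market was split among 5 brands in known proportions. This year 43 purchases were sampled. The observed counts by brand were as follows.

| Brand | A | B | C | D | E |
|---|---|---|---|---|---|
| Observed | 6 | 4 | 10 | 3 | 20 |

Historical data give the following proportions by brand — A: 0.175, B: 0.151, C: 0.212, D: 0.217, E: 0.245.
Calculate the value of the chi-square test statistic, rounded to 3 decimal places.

Expected counts E_i = n·p_i: 43×0.175 = 7.525, 43×0.151 = 6.493, 43×0.212 = 9.116, 43×0.217 = 9.331, 43×0.245 = 10.535.
χ² = (6−7.525)²/7.525 + (4−6.493)²/6.493 + (10−9.116)²/9.116 + (3−9.331)²/9.331 + (20−10.535)²/10.535
   = 0.3091 + 0.9572 + 0.0857 + 4.2955 + 8.5037
Sum = 14.151

14.151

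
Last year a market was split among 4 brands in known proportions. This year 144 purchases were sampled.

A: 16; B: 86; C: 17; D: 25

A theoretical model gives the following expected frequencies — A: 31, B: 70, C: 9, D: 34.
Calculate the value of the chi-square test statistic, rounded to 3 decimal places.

cat         O        E   (O−E)²/E
A          16       31     7.2581
B          86       70     3.6571
C          17        9     7.1111
D          25       34     2.3824
Sum = 20.409

20.409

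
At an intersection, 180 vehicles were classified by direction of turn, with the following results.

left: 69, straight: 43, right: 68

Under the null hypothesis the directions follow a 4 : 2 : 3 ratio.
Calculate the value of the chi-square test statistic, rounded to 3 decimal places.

2.804

Ratio total = 9. Expected counts: 180×4/9 = 80, 180×2/9 = 40, 180×3/9 = 60.
cat           O        E   (O−E)²/E
left         69       80     1.5125
straight     43       40     0.2250
right        68       60     1.0667
Sum = 2.804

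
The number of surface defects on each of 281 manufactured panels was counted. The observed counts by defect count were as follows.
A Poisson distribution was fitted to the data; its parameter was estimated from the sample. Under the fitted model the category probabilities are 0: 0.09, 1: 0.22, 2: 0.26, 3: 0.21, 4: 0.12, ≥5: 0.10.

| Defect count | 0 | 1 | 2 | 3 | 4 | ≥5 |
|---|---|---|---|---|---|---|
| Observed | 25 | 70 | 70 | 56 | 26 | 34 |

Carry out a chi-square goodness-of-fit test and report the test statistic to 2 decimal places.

Expected counts E_i = n·p_i: 281×0.09 = 25.29, 281×0.22 = 61.82, 281×0.26 = 73.06, 281×0.21 = 59.01, 281×0.12 = 33.72, 281×0.10 = 28.1.
0: (25 − 25.29)²/25.29 = 0.0841/25.29 = 0.003
1: (70 − 61.82)²/61.82 = 66.9124/61.82 = 1.082
2: (70 − 73.06)²/73.06 = 9.3636/73.06 = 0.128
3: (56 − 59.01)²/59.01 = 9.0601/59.01 = 0.154
4: (26 − 33.72)²/33.72 = 59.5984/33.72 = 1.767
≥5: (34 − 28.1)²/28.1 = 34.81/28.1 = 1.239
Sum = 4.37

4.37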